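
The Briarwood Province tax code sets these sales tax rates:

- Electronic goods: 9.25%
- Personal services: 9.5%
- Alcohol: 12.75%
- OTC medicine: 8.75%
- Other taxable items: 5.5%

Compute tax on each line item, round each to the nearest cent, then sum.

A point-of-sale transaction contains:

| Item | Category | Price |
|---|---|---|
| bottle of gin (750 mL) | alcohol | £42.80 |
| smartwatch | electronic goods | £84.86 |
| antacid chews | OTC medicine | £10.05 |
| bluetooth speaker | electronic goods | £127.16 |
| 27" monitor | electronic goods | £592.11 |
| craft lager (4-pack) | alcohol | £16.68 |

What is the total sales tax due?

Bottle of gin (750 mL) £42.80: alcohol → 12.75% → £5.46
Smartwatch £84.86: electronic goods → 9.25% → £7.85
Antacid chews £10.05: OTC medicine → 8.75% → £0.88
Bluetooth speaker £127.16: electronic goods → 9.25% → £11.76
27" monitor £592.11: electronic goods → 9.25% → £54.77
Craft lager (4-pack) £16.68: alcohol → 12.75% → £2.13
Total tax = £5.46 + £7.85 + £0.88 + £11.76 + £54.77 + £2.13 = £82.85

£82.85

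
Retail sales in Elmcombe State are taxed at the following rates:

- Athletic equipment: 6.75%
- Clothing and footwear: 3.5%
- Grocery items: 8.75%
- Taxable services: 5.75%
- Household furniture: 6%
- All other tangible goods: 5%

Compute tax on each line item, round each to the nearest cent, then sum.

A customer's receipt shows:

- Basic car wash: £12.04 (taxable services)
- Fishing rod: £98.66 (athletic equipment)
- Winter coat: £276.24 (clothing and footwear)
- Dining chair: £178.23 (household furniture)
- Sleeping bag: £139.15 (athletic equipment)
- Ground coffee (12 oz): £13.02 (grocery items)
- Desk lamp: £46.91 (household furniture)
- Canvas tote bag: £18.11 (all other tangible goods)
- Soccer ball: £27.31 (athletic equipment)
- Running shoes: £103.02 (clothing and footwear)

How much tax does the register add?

£47.41

Basic car wash £12.04: taxable services → 5.75% → £0.69
Fishing rod £98.66: athletic equipment → 6.75% → £6.66
Winter coat £276.24: clothing and footwear → 3.5% → £9.67
Dining chair £178.23: household furniture → 6% → £10.69
Sleeping bag £139.15: athletic equipment → 6.75% → £9.39
Ground coffee (12 oz) £13.02: grocery items → 8.75% → £1.14
Desk lamp £46.91: household furniture → 6% → £2.81
Canvas tote bag £18.11: all other tangible goods → 5% → £0.91
Soccer ball £27.31: athletic equipment → 6.75% → £1.84
Running shoes £103.02: clothing and footwear → 3.5% → £3.61
Total tax = £0.69 + £6.66 + £9.67 + £10.69 + £9.39 + £1.14 + £2.81 + £0.91 + £1.84 + £3.61 = £47.41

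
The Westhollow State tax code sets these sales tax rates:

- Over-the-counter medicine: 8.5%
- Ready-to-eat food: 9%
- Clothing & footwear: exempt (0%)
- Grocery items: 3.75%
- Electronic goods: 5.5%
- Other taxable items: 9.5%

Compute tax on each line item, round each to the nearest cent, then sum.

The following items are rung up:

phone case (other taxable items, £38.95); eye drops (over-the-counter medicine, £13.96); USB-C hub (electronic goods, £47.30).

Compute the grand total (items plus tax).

Phone case £38.95: other taxable items → 9.5% → £3.70
Eye drops £13.96: over-the-counter medicine → 8.5% → £1.19
USB-C hub £47.30: electronic goods → 5.5% → £2.60
Subtotal = £100.21; tax = £7.49; total due = £107.70

£107.70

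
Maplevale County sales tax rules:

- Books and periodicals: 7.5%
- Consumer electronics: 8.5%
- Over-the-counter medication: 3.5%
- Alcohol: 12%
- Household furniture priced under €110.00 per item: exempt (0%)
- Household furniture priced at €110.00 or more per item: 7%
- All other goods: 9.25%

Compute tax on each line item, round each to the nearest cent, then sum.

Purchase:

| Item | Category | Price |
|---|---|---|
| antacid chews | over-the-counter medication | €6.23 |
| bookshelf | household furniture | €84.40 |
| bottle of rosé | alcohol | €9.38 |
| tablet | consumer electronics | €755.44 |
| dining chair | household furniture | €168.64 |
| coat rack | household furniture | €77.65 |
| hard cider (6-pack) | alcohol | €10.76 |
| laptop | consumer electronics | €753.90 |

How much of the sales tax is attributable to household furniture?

Bookshelf €84.40: household furniture, under €110.00 → 0% → €0.00
Dining chair €168.64: household furniture, €110.00 or more → 7% → €11.80
Coat rack €77.65: household furniture, under €110.00 → 0% → €0.00
Tax on household furniture = €0.00 + €11.80 + €0.00 = €11.80

€11.80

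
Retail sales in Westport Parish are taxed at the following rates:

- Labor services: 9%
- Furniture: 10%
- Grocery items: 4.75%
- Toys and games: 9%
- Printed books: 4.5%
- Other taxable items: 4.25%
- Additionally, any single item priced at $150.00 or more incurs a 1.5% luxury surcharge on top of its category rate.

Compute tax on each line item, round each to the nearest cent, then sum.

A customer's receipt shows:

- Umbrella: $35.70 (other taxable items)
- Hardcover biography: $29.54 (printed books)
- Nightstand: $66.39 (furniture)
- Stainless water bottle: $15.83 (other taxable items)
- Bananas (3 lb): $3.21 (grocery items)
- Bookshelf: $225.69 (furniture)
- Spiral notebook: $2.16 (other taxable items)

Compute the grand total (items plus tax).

Umbrella $35.70: other taxable items → 4.25% → $1.52
Hardcover biography $29.54: printed books → 4.5% → $1.33
Nightstand $66.39: furniture → 10% → $6.64
Stainless water bottle $15.83: other taxable items → 4.25% → $0.67
Bananas (3 lb) $3.21: grocery items → 4.75% → $0.15
Bookshelf $225.69: furniture → 10% + 1.5% surcharge = 11.5% → $25.95
Spiral notebook $2.16: other taxable items → 4.25% → $0.09
Subtotal = $378.52; tax = $36.35; total due = $414.87

$414.87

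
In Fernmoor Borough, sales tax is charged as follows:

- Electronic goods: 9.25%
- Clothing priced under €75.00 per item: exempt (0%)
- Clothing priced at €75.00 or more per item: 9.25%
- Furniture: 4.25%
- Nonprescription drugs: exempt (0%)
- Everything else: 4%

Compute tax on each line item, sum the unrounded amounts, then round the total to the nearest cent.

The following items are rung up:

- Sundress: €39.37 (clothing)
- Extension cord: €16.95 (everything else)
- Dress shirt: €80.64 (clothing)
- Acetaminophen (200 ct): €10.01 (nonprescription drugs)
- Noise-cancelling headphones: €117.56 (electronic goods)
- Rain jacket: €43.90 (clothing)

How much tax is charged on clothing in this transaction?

€7.46

Sundress €39.37: clothing, under €75.00 → 0% → €0.00
Dress shirt €80.64: clothing, €75.00 or more → 9.25% → €7.4592
Rain jacket €43.90: clothing, under €75.00 → 0% → €0.00
Tax on clothing: unrounded sum = €7.4592 → €7.46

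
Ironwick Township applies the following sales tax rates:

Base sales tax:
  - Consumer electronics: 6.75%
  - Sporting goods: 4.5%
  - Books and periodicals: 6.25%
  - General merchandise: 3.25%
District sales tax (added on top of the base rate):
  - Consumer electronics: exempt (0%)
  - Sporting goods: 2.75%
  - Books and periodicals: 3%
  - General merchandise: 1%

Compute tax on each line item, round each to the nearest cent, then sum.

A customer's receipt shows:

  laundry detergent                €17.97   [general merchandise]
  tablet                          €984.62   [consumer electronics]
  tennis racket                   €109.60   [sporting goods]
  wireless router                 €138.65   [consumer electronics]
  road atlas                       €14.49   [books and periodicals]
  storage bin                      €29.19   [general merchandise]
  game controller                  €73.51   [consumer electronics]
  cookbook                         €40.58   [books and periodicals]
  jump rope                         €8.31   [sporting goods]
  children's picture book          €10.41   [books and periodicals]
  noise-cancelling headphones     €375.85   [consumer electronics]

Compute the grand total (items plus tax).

Laundry detergent €17.97: general merchandise → 3.25% + 1% district = 4.25% → €0.76
Tablet €984.62: consumer electronics → 6.75% + 0% district = 6.75% → €66.46
Tennis racket €109.60: sporting goods → 4.5% + 2.75% district = 7.25% → €7.95
Wireless router €138.65: consumer electronics → 6.75% + 0% district = 6.75% → €9.36
Road atlas €14.49: books and periodicals → 6.25% + 3% district = 9.25% → €1.34
Storage bin €29.19: general merchandise → 3.25% + 1% district = 4.25% → €1.24
Game controller €73.51: consumer electronics → 6.75% + 0% district = 6.75% → €4.96
Cookbook €40.58: books and periodicals → 6.25% + 3% district = 9.25% → €3.75
Jump rope €8.31: sporting goods → 4.5% + 2.75% district = 7.25% → €0.60
Children's picture book €10.41: books and periodicals → 6.25% + 3% district = 9.25% → €0.96
Noise-cancelling headphones €375.85: consumer electronics → 6.75% + 0% district = 6.75% → €25.37
Subtotal = €1803.18; tax = €122.75; total due = €1925.93

€1925.93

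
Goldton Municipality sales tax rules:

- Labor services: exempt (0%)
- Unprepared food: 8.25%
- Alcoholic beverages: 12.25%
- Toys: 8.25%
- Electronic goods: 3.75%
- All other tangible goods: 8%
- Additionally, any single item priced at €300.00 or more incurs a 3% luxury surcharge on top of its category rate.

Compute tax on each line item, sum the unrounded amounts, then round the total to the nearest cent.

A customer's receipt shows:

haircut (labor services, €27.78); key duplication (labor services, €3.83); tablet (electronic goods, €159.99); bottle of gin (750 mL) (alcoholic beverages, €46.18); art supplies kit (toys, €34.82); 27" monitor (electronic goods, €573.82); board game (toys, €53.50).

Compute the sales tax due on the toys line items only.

€7.29

Art supplies kit €34.82: toys → 8.25% → €2.87265
Board game €53.50: toys → 8.25% → €4.41375
Tax on toys: unrounded sum = €7.2864 → €7.29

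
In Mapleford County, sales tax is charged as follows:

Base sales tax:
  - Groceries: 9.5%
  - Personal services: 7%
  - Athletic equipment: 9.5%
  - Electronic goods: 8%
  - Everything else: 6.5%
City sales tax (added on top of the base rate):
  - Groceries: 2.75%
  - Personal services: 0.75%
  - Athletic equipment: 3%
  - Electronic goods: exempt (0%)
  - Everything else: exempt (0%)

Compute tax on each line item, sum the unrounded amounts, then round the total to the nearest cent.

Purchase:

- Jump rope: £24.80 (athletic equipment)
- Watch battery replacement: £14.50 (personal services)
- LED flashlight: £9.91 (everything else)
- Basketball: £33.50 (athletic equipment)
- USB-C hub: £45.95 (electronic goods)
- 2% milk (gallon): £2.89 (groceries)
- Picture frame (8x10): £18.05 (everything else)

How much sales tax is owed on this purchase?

£14.26

Jump rope £24.80: athletic equipment → 9.5% + 3% city = 12.5% → £3.10
Watch battery replacement £14.50: personal services → 7% + 0.75% city = 7.75% → £1.12375
LED flashlight £9.91: everything else → 6.5% + 0% city = 6.5% → £0.64415
Basketball £33.50: athletic equipment → 9.5% + 3% city = 12.5% → £4.1875
USB-C hub £45.95: electronic goods → 8% + 0% city = 8% → £3.676
2% milk (gallon) £2.89: groceries → 9.5% + 2.75% city = 12.25% → £0.354025
Picture frame (8x10) £18.05: everything else → 6.5% + 0% city = 6.5% → £1.17325
Unrounded tax sum = £14.258675 → £14.26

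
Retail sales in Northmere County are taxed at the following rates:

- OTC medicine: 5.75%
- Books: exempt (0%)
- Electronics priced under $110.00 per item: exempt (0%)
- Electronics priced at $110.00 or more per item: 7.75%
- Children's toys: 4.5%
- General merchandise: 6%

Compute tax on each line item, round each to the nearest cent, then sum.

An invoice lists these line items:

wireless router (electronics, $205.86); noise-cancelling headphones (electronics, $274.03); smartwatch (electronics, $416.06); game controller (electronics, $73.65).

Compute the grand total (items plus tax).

Wireless router $205.86: electronics, $110.00 or more → 7.75% → $15.95
Noise-cancelling headphones $274.03: electronics, $110.00 or more → 7.75% → $21.24
Smartwatch $416.06: electronics, $110.00 or more → 7.75% → $32.24
Game controller $73.65: electronics, under $110.00 → 0% → $0.00
Subtotal = $969.60; tax = $69.43; total due = $1039.03

$1039.03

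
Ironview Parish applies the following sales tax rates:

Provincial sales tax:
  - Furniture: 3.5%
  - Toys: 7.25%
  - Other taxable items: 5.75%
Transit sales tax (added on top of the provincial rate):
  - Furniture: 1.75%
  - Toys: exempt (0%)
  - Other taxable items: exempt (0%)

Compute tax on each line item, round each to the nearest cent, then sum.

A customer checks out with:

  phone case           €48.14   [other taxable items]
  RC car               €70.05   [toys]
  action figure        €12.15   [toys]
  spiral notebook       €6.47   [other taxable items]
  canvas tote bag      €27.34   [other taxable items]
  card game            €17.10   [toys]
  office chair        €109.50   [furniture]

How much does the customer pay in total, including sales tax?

Phone case €48.14: other taxable items → 5.75% + 0% transit = 5.75% → €2.77
RC car €70.05: toys → 7.25% + 0% transit = 7.25% → €5.08
Action figure €12.15: toys → 7.25% + 0% transit = 7.25% → €0.88
Spiral notebook €6.47: other taxable items → 5.75% + 0% transit = 5.75% → €0.37
Canvas tote bag €27.34: other taxable items → 5.75% + 0% transit = 5.75% → €1.57
Card game €17.10: toys → 7.25% + 0% transit = 7.25% → €1.24
Office chair €109.50: furniture → 3.5% + 1.75% transit = 5.25% → €5.75
Subtotal = €290.75; tax = €17.66; total due = €308.41

€308.41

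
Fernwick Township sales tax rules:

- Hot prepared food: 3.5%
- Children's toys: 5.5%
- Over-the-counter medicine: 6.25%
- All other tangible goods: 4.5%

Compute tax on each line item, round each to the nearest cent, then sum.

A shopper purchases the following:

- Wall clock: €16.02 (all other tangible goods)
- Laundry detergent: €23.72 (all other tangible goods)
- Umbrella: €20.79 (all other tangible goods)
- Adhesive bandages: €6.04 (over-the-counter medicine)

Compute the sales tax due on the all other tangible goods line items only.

Wall clock €16.02: all other tangible goods → 4.5% → €0.72
Laundry detergent €23.72: all other tangible goods → 4.5% → €1.07
Umbrella €20.79: all other tangible goods → 4.5% → €0.94
Tax on all other tangible goods = €0.72 + €1.07 + €0.94 = €2.73

€2.73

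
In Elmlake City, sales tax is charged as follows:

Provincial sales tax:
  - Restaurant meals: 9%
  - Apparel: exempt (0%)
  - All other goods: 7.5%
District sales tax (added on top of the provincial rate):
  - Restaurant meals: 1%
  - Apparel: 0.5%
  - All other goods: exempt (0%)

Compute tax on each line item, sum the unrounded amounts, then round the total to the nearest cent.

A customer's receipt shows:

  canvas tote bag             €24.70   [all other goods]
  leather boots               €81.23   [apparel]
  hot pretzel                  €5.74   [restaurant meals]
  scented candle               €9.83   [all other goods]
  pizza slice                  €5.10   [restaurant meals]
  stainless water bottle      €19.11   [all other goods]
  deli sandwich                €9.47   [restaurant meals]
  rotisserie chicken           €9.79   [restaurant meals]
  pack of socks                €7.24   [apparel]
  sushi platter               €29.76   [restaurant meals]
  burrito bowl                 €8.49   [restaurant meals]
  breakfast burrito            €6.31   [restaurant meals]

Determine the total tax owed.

Canvas tote bag €24.70: all other goods → 7.5% + 0% district = 7.5% → €1.8525
Leather boots €81.23: apparel → 0% + 0.5% district = 0.5% → €0.40615
Hot pretzel €5.74: restaurant meals → 9% + 1% district = 10% → €0.574
Scented candle €9.83: all other goods → 7.5% + 0% district = 7.5% → €0.73725
Pizza slice €5.10: restaurant meals → 9% + 1% district = 10% → €0.51
Stainless water bottle €19.11: all other goods → 7.5% + 0% district = 7.5% → €1.43325
Deli sandwich €9.47: restaurant meals → 9% + 1% district = 10% → €0.947
Rotisserie chicken €9.79: restaurant meals → 9% + 1% district = 10% → €0.979
Pack of socks €7.24: apparel → 0% + 0.5% district = 0.5% → €0.0362
Sushi platter €29.76: restaurant meals → 9% + 1% district = 10% → €2.976
Burrito bowl €8.49: restaurant meals → 9% + 1% district = 10% → €0.849
Breakfast burrito €6.31: restaurant meals → 9% + 1% district = 10% → €0.631
Unrounded tax sum = €11.93135 → €11.93

€11.93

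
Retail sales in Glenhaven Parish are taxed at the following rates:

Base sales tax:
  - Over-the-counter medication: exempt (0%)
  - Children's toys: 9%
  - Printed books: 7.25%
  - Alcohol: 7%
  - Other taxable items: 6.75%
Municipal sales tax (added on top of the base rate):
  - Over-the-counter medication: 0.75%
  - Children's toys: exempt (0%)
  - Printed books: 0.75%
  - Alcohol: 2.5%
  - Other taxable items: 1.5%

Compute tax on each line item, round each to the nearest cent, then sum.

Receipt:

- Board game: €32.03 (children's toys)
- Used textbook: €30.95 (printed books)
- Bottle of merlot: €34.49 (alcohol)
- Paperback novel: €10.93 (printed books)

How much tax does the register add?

€9.51

Board game €32.03: children's toys → 9% + 0% municipal = 9% → €2.88
Used textbook €30.95: printed books → 7.25% + 0.75% municipal = 8% → €2.48
Bottle of merlot €34.49: alcohol → 7% + 2.5% municipal = 9.5% → €3.28
Paperback novel €10.93: printed books → 7.25% + 0.75% municipal = 8% → €0.87
Total tax = €2.88 + €2.48 + €3.28 + €0.87 = €9.51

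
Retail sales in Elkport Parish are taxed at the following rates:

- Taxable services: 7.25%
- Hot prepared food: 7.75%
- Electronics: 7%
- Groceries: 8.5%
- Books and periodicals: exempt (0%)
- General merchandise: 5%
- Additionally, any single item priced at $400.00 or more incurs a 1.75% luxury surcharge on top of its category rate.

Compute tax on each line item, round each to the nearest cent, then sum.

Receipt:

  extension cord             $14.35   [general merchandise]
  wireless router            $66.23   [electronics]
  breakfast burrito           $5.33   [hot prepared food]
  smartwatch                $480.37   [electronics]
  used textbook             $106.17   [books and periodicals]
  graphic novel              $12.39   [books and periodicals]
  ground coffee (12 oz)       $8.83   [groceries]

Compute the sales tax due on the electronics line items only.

$46.67

Wireless router $66.23: electronics → 7% → $4.64
Smartwatch $480.37: electronics → 7% + 1.75% surcharge = 8.75% → $42.03
Tax on electronics = $4.64 + $42.03 = $46.67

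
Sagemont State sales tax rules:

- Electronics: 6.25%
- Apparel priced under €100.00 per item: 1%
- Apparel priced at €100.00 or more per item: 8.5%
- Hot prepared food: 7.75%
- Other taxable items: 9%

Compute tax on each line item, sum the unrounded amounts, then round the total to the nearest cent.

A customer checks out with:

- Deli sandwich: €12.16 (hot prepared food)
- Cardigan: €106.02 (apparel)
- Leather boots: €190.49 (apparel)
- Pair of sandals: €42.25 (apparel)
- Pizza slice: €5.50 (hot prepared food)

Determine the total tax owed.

Deli sandwich €12.16: hot prepared food → 7.75% → €0.9424
Cardigan €106.02: apparel, €100.00 or more → 8.5% → €9.0117
Leather boots €190.49: apparel, €100.00 or more → 8.5% → €16.19165
Pair of sandals €42.25: apparel, under €100.00 → 1% → €0.4225
Pizza slice €5.50: hot prepared food → 7.75% → €0.42625
Unrounded tax sum = €26.9945 → €26.99

€26.99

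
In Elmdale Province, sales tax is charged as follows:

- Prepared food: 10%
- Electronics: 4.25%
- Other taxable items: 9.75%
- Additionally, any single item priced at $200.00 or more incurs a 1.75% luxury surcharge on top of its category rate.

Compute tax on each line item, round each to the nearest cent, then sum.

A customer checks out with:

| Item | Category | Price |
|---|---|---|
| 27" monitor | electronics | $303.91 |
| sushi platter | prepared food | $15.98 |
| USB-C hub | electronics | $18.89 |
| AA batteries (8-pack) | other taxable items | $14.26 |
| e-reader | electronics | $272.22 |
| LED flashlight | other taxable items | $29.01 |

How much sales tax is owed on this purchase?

$41.18

27" monitor $303.91: electronics → 4.25% + 1.75% surcharge = 6% → $18.23
Sushi platter $15.98: prepared food → 10% → $1.60
USB-C hub $18.89: electronics → 4.25% → $0.80
AA batteries (8-pack) $14.26: other taxable items → 9.75% → $1.39
E-reader $272.22: electronics → 4.25% + 1.75% surcharge = 6% → $16.33
LED flashlight $29.01: other taxable items → 9.75% → $2.83
Total tax = $18.23 + $1.60 + $0.80 + $1.39 + $16.33 + $2.83 = $41.18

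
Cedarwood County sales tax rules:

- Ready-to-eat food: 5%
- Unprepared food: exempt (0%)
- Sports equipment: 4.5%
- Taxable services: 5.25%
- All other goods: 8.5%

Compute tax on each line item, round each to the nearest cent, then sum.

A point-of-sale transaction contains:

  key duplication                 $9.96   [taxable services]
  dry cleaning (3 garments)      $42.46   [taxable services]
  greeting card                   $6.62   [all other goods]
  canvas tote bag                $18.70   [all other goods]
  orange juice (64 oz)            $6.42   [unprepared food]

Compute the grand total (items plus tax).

$89.06

Key duplication $9.96: taxable services → 5.25% → $0.52
Dry cleaning (3 garments) $42.46: taxable services → 5.25% → $2.23
Greeting card $6.62: all other goods → 8.5% → $0.56
Canvas tote bag $18.70: all other goods → 8.5% → $1.59
Orange juice (64 oz) $6.42: unprepared food → 0% → $0.00
Subtotal = $84.16; tax = $4.90; total due = $89.06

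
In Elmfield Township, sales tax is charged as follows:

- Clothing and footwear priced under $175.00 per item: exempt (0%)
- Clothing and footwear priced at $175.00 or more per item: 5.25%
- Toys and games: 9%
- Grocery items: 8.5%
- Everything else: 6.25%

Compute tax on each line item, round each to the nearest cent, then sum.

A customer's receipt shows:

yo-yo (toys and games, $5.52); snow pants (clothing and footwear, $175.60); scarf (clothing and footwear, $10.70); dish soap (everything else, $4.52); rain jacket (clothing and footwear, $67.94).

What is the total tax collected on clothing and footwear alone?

$9.22

Snow pants $175.60: clothing and footwear, $175.00 or more → 5.25% → $9.22
Scarf $10.70: clothing and footwear, under $175.00 → 0% → $0.00
Rain jacket $67.94: clothing and footwear, under $175.00 → 0% → $0.00
Tax on clothing and footwear = $9.22 + $0.00 + $0.00 = $9.22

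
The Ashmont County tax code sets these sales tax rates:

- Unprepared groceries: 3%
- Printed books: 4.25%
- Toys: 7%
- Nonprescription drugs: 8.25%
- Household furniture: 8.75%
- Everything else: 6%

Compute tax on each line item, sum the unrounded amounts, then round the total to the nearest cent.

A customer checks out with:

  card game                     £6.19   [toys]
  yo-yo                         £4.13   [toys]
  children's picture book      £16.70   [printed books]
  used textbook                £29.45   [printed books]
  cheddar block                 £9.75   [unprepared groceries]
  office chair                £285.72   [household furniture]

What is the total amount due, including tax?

Card game £6.19: toys → 7% → £0.4333
Yo-yo £4.13: toys → 7% → £0.2891
Children's picture book £16.70: printed books → 4.25% → £0.70975
Used textbook £29.45: printed books → 4.25% → £1.251625
Cheddar block £9.75: unprepared groceries → 3% → £0.2925
Office chair £285.72: household furniture → 8.75% → £25.0005
Subtotal = £351.94; unrounded tax = £27.976775 → £27.98; total due = £379.92

£379.92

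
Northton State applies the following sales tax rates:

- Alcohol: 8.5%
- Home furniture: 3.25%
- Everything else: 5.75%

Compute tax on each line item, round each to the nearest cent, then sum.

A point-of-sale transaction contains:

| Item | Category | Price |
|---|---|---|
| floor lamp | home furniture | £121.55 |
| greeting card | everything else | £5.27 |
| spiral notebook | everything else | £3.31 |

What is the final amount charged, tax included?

£134.57

Floor lamp £121.55: home furniture → 3.25% → £3.95
Greeting card £5.27: everything else → 5.75% → £0.30
Spiral notebook £3.31: everything else → 5.75% → £0.19
Subtotal = £130.13; tax = £4.44; total due = £134.57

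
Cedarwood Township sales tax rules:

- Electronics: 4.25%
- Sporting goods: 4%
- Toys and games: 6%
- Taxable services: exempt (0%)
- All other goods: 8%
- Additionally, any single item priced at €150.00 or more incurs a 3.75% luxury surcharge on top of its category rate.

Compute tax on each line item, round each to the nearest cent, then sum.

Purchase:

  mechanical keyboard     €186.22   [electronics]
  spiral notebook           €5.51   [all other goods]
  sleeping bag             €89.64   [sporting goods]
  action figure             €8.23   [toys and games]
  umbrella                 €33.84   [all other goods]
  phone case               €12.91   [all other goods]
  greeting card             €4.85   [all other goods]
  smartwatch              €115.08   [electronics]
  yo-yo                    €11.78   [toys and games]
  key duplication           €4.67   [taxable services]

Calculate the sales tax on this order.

€29.15

Mechanical keyboard €186.22: electronics → 4.25% + 3.75% surcharge = 8% → €14.90
Spiral notebook €5.51: all other goods → 8% → €0.44
Sleeping bag €89.64: sporting goods → 4% → €3.59
Action figure €8.23: toys and games → 6% → €0.49
Umbrella €33.84: all other goods → 8% → €2.71
Phone case €12.91: all other goods → 8% → €1.03
Greeting card €4.85: all other goods → 8% → €0.39
Smartwatch €115.08: electronics → 4.25% → €4.89
Yo-yo €11.78: toys and games → 6% → €0.71
Key duplication €4.67: taxable services → 0% → €0.00
Total tax = €14.90 + €0.44 + €3.59 + €0.49 + €2.71 + €1.03 + €0.39 + €4.89 + €0.71 = €29.15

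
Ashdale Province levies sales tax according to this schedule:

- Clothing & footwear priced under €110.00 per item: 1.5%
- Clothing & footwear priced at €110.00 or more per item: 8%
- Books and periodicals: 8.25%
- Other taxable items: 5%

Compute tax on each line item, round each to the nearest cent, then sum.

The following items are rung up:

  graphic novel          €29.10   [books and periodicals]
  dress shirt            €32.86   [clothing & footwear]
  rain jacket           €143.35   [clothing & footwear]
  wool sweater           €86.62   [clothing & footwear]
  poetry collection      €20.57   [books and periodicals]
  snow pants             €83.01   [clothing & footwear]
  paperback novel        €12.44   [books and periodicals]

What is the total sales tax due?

Graphic novel €29.10: books and periodicals → 8.25% → €2.40
Dress shirt €32.86: clothing & footwear, under €110.00 → 1.5% → €0.49
Rain jacket €143.35: clothing & footwear, €110.00 or more → 8% → €11.47
Wool sweater €86.62: clothing & footwear, under €110.00 → 1.5% → €1.30
Poetry collection €20.57: books and periodicals → 8.25% → €1.70
Snow pants €83.01: clothing & footwear, under €110.00 → 1.5% → €1.25
Paperback novel €12.44: books and periodicals → 8.25% → €1.03
Total tax = €2.40 + €0.49 + €11.47 + €1.30 + €1.70 + €1.25 + €1.03 = €19.64

€19.64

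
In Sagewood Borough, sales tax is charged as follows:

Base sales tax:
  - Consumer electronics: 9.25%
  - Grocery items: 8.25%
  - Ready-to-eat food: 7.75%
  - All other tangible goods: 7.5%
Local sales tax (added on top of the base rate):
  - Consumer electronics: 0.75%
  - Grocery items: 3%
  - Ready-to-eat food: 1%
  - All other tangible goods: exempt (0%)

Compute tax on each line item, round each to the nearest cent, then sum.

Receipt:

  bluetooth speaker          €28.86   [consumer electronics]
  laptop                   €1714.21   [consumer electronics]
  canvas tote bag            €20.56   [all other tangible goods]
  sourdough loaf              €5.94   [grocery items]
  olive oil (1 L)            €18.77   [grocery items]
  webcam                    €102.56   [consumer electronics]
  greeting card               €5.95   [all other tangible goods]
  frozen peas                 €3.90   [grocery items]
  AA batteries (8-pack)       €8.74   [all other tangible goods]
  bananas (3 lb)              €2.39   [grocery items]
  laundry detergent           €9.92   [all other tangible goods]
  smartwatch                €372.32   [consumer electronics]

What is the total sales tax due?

Bluetooth speaker €28.86: consumer electronics → 9.25% + 0.75% local = 10% → €2.89
Laptop €1714.21: consumer electronics → 9.25% + 0.75% local = 10% → €171.42
Canvas tote bag €20.56: all other tangible goods → 7.5% + 0% local = 7.5% → €1.54
Sourdough loaf €5.94: grocery items → 8.25% + 3% local = 11.25% → €0.67
Olive oil (1 L) €18.77: grocery items → 8.25% + 3% local = 11.25% → €2.11
Webcam €102.56: consumer electronics → 9.25% + 0.75% local = 10% → €10.26
Greeting card €5.95: all other tangible goods → 7.5% + 0% local = 7.5% → €0.45
Frozen peas €3.90: grocery items → 8.25% + 3% local = 11.25% → €0.44
AA batteries (8-pack) €8.74: all other tangible goods → 7.5% + 0% local = 7.5% → €0.66
Bananas (3 lb) €2.39: grocery items → 8.25% + 3% local = 11.25% → €0.27
Laundry detergent €9.92: all other tangible goods → 7.5% + 0% local = 7.5% → €0.74
Smartwatch €372.32: consumer electronics → 9.25% + 0.75% local = 10% → €37.23
Total tax = €2.89 + €171.42 + €1.54 + €0.67 + €2.11 + €10.26 + €0.45 + €0.44 + €0.66 + €0.27 + €0.74 + €37.23 = €228.68

€228.68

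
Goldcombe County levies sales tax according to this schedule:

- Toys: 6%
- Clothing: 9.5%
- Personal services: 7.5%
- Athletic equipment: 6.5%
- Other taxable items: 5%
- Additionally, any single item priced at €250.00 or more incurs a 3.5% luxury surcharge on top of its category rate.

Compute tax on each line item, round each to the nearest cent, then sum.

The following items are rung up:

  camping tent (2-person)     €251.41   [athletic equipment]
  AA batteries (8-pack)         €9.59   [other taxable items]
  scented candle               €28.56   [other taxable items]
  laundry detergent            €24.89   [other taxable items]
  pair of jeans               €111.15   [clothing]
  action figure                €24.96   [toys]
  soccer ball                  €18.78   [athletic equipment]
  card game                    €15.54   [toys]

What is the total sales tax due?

€42.50

Camping tent (2-person) €251.41: athletic equipment → 6.5% + 3.5% surcharge = 10% → €25.14
AA batteries (8-pack) €9.59: other taxable items → 5% → €0.48
Scented candle €28.56: other taxable items → 5% → €1.43
Laundry detergent €24.89: other taxable items → 5% → €1.24
Pair of jeans €111.15: clothing → 9.5% → €10.56
Action figure €24.96: toys → 6% → €1.50
Soccer ball €18.78: athletic equipment → 6.5% → €1.22
Card game €15.54: toys → 6% → €0.93
Total tax = €25.14 + €0.48 + €1.43 + €1.24 + €10.56 + €1.50 + €1.22 + €0.93 = €42.50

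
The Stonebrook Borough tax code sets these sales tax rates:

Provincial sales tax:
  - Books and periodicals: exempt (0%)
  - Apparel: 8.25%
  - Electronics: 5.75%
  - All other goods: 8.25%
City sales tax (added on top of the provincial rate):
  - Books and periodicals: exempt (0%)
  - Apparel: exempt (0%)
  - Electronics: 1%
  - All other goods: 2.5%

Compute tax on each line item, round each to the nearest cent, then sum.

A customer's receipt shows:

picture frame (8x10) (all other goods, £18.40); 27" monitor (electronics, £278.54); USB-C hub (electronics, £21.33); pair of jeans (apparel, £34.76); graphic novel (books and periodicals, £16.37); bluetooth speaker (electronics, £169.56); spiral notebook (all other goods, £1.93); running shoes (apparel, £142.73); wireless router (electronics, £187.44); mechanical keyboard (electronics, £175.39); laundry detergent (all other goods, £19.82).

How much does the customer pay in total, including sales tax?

Picture frame (8x10) £18.40: all other goods → 8.25% + 2.5% city = 10.75% → £1.98
27" monitor £278.54: electronics → 5.75% + 1% city = 6.75% → £18.80
USB-C hub £21.33: electronics → 5.75% + 1% city = 6.75% → £1.44
Pair of jeans £34.76: apparel → 8.25% + 0% city = 8.25% → £2.87
Graphic novel £16.37: books and periodicals → 0% + 0% city = 0% → £0.00
Bluetooth speaker £169.56: electronics → 5.75% + 1% city = 6.75% → £11.45
Spiral notebook £1.93: all other goods → 8.25% + 2.5% city = 10.75% → £0.21
Running shoes £142.73: apparel → 8.25% + 0% city = 8.25% → £11.78
Wireless router £187.44: electronics → 5.75% + 1% city = 6.75% → £12.65
Mechanical keyboard £175.39: electronics → 5.75% + 1% city = 6.75% → £11.84
Laundry detergent £19.82: all other goods → 8.25% + 2.5% city = 10.75% → £2.13
Subtotal = £1066.27; tax = £75.15; total due = £1141.42

£1141.42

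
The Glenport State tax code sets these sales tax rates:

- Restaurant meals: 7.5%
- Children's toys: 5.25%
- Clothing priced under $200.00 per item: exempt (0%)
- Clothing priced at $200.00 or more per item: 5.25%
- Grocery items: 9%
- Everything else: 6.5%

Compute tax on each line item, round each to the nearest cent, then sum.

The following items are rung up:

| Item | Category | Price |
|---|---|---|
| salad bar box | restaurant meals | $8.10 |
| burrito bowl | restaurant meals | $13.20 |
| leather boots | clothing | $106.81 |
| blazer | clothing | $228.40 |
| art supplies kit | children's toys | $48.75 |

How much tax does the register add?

Salad bar box $8.10: restaurant meals → 7.5% → $0.61
Burrito bowl $13.20: restaurant meals → 7.5% → $0.99
Leather boots $106.81: clothing, under $200.00 → 0% → $0.00
Blazer $228.40: clothing, $200.00 or more → 5.25% → $11.99
Art supplies kit $48.75: children's toys → 5.25% → $2.56
Total tax = $0.61 + $0.99 + $11.99 + $2.56 = $16.15

$16.15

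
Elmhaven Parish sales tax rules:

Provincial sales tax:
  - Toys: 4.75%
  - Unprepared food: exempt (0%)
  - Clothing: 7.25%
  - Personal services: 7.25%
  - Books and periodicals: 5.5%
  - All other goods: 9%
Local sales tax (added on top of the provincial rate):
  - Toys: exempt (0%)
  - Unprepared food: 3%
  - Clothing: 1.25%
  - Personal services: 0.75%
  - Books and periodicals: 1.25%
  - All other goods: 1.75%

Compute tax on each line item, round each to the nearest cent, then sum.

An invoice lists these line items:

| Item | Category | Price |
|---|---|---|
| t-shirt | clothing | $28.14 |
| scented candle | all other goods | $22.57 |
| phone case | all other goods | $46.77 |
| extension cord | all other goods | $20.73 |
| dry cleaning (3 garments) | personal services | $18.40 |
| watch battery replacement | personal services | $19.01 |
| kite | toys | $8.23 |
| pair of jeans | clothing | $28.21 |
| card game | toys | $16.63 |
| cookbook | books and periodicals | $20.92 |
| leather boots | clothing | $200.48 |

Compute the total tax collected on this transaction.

T-shirt $28.14: clothing → 7.25% + 1.25% local = 8.5% → $2.39
Scented candle $22.57: all other goods → 9% + 1.75% local = 10.75% → $2.43
Phone case $46.77: all other goods → 9% + 1.75% local = 10.75% → $5.03
Extension cord $20.73: all other goods → 9% + 1.75% local = 10.75% → $2.23
Dry cleaning (3 garments) $18.40: personal services → 7.25% + 0.75% local = 8% → $1.47
Watch battery replacement $19.01: personal services → 7.25% + 0.75% local = 8% → $1.52
Kite $8.23: toys → 4.75% + 0% local = 4.75% → $0.39
Pair of jeans $28.21: clothing → 7.25% + 1.25% local = 8.5% → $2.40
Card game $16.63: toys → 4.75% + 0% local = 4.75% → $0.79
Cookbook $20.92: books and periodicals → 5.5% + 1.25% local = 6.75% → $1.41
Leather boots $200.48: clothing → 7.25% + 1.25% local = 8.5% → $17.04
Total tax = $2.39 + $2.43 + $5.03 + $2.23 + $1.47 + $1.52 + $0.39 + $2.40 + $0.79 + $1.41 + $17.04 = $37.10

$37.10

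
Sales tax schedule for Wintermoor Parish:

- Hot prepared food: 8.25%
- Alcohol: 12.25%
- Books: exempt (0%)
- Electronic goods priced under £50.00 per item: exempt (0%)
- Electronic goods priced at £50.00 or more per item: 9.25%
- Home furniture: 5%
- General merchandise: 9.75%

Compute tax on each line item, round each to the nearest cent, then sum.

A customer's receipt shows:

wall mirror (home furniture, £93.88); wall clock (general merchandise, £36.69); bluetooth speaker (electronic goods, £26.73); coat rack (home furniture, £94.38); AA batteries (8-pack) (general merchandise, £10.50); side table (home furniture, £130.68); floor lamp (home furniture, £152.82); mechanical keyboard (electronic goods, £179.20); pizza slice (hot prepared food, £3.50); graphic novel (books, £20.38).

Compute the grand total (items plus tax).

£793.81

Wall mirror £93.88: home furniture → 5% → £4.69
Wall clock £36.69: general merchandise → 9.75% → £3.58
Bluetooth speaker £26.73: electronic goods, under £50.00 → 0% → £0.00
Coat rack £94.38: home furniture → 5% → £4.72
AA batteries (8-pack) £10.50: general merchandise → 9.75% → £1.02
Side table £130.68: home furniture → 5% → £6.53
Floor lamp £152.82: home furniture → 5% → £7.64
Mechanical keyboard £179.20: electronic goods, £50.00 or more → 9.25% → £16.58
Pizza slice £3.50: hot prepared food → 8.25% → £0.29
Graphic novel £20.38: books → 0% → £0.00
Subtotal = £748.76; tax = £45.05; total due = £793.81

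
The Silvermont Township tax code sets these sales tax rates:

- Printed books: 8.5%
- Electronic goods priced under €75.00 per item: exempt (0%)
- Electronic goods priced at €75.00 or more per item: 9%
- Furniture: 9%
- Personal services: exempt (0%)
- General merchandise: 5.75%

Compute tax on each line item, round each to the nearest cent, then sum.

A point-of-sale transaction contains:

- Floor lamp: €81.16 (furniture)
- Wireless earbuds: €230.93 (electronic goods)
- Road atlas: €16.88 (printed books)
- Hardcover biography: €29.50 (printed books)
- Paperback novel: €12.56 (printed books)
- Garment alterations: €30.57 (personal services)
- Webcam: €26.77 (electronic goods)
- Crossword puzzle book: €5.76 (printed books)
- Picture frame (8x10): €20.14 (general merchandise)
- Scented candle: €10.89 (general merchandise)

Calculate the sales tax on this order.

€35.37

Floor lamp €81.16: furniture → 9% → €7.30
Wireless earbuds €230.93: electronic goods, €75.00 or more → 9% → €20.78
Road atlas €16.88: printed books → 8.5% → €1.43
Hardcover biography €29.50: printed books → 8.5% → €2.51
Paperback novel €12.56: printed books → 8.5% → €1.07
Garment alterations €30.57: personal services → 0% → €0.00
Webcam €26.77: electronic goods, under €75.00 → 0% → €0.00
Crossword puzzle book €5.76: printed books → 8.5% → €0.49
Picture frame (8x10) €20.14: general merchandise → 5.75% → €1.16
Scented candle €10.89: general merchandise → 5.75% → €0.63
Total tax = €7.30 + €20.78 + €1.43 + €2.51 + €1.07 + €0.49 + €1.16 + €0.63 = €35.37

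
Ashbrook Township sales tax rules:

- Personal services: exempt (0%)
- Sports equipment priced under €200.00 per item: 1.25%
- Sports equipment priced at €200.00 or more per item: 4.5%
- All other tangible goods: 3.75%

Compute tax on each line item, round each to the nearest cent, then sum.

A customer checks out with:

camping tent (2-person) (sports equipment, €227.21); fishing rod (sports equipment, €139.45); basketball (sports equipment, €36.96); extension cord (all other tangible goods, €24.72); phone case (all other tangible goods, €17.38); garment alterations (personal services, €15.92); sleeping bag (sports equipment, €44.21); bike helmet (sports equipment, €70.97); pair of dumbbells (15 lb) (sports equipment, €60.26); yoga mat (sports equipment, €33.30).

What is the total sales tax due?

€16.61

Camping tent (2-person) €227.21: sports equipment, €200.00 or more → 4.5% → €10.22
Fishing rod €139.45: sports equipment, under €200.00 → 1.25% → €1.74
Basketball €36.96: sports equipment, under €200.00 → 1.25% → €0.46
Extension cord €24.72: all other tangible goods → 3.75% → €0.93
Phone case €17.38: all other tangible goods → 3.75% → €0.65
Garment alterations €15.92: personal services → 0% → €0.00
Sleeping bag €44.21: sports equipment, under €200.00 → 1.25% → €0.55
Bike helmet €70.97: sports equipment, under €200.00 → 1.25% → €0.89
Pair of dumbbells (15 lb) €60.26: sports equipment, under €200.00 → 1.25% → €0.75
Yoga mat €33.30: sports equipment, under €200.00 → 1.25% → €0.42
Total tax = €10.22 + €1.74 + €0.46 + €0.93 + €0.65 + €0.55 + €0.89 + €0.75 + €0.42 = €16.61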